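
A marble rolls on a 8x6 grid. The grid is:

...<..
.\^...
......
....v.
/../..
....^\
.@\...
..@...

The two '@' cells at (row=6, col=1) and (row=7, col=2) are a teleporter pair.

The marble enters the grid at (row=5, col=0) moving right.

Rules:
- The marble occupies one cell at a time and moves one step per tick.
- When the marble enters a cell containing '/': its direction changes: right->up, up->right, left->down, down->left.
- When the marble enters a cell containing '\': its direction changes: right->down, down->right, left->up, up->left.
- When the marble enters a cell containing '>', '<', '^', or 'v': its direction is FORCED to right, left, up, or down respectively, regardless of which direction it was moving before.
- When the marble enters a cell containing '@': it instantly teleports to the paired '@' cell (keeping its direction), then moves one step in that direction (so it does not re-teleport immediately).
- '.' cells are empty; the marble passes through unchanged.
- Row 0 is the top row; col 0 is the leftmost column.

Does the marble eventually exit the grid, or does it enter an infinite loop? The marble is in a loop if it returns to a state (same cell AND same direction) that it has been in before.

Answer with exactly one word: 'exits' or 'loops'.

Answer: loops

Derivation:
Step 1: enter (5,0), '.' pass, move right to (5,1)
Step 2: enter (5,1), '.' pass, move right to (5,2)
Step 3: enter (5,2), '.' pass, move right to (5,3)
Step 4: enter (5,3), '.' pass, move right to (5,4)
Step 5: enter (5,4), '^' forces right->up, move up to (4,4)
Step 6: enter (4,4), '.' pass, move up to (3,4)
Step 7: enter (3,4), 'v' forces up->down, move down to (4,4)
Step 8: enter (4,4), '.' pass, move down to (5,4)
Step 9: enter (5,4), '^' forces down->up, move up to (4,4)
Step 10: at (4,4) dir=up — LOOP DETECTED (seen before)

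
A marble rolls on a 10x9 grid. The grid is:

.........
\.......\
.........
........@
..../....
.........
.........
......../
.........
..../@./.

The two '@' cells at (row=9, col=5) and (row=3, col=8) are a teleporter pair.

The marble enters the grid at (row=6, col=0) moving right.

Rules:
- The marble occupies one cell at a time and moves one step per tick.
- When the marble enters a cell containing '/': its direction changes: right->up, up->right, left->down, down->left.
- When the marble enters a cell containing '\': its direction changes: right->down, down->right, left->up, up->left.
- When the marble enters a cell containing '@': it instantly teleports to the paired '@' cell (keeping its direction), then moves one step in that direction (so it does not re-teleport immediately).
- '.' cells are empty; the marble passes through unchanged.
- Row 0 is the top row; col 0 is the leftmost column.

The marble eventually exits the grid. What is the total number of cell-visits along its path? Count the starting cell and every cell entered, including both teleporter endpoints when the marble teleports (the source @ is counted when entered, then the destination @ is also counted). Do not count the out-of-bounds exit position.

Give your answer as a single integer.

Answer: 9

Derivation:
Step 1: enter (6,0), '.' pass, move right to (6,1)
Step 2: enter (6,1), '.' pass, move right to (6,2)
Step 3: enter (6,2), '.' pass, move right to (6,3)
Step 4: enter (6,3), '.' pass, move right to (6,4)
Step 5: enter (6,4), '.' pass, move right to (6,5)
Step 6: enter (6,5), '.' pass, move right to (6,6)
Step 7: enter (6,6), '.' pass, move right to (6,7)
Step 8: enter (6,7), '.' pass, move right to (6,8)
Step 9: enter (6,8), '.' pass, move right to (6,9)
Step 10: at (6,9) — EXIT via right edge, pos 6
Path length (cell visits): 9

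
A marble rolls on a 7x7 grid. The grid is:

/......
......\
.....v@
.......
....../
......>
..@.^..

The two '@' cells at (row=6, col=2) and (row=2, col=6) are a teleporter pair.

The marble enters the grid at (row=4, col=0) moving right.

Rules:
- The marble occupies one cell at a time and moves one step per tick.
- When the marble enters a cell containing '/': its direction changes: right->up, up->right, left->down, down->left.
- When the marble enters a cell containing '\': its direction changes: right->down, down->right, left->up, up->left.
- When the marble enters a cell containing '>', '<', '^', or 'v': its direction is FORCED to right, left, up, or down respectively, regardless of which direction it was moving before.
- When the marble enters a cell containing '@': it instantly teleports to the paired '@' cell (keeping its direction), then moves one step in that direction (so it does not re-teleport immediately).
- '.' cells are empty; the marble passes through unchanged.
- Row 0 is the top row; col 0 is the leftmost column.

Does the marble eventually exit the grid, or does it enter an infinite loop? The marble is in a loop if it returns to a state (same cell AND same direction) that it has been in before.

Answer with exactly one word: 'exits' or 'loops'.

Step 1: enter (4,0), '.' pass, move right to (4,1)
Step 2: enter (4,1), '.' pass, move right to (4,2)
Step 3: enter (4,2), '.' pass, move right to (4,3)
Step 4: enter (4,3), '.' pass, move right to (4,4)
Step 5: enter (4,4), '.' pass, move right to (4,5)
Step 6: enter (4,5), '.' pass, move right to (4,6)
Step 7: enter (4,6), '/' deflects right->up, move up to (3,6)
Step 8: enter (3,6), '.' pass, move up to (2,6)
Step 9: enter (2,6), '@' teleport (2,6)->(6,2), also enter (6,2), move up to (5,2)
Step 10: enter (5,2), '.' pass, move up to (4,2)
Step 11: enter (4,2), '.' pass, move up to (3,2)
Step 12: enter (3,2), '.' pass, move up to (2,2)
Step 13: enter (2,2), '.' pass, move up to (1,2)
Step 14: enter (1,2), '.' pass, move up to (0,2)
Step 15: enter (0,2), '.' pass, move up to (-1,2)
Step 16: at (-1,2) — EXIT via top edge, pos 2

Answer: exits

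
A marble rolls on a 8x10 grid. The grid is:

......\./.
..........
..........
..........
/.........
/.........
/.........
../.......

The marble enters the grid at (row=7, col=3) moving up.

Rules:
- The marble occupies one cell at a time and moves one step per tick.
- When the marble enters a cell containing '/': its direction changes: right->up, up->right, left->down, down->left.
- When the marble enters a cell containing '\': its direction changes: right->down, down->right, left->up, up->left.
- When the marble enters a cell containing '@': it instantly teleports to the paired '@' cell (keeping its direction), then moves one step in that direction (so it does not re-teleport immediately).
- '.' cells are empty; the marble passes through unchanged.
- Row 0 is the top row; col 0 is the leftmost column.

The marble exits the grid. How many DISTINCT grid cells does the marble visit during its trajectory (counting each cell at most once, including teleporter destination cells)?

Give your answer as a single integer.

Step 1: enter (7,3), '.' pass, move up to (6,3)
Step 2: enter (6,3), '.' pass, move up to (5,3)
Step 3: enter (5,3), '.' pass, move up to (4,3)
Step 4: enter (4,3), '.' pass, move up to (3,3)
Step 5: enter (3,3), '.' pass, move up to (2,3)
Step 6: enter (2,3), '.' pass, move up to (1,3)
Step 7: enter (1,3), '.' pass, move up to (0,3)
Step 8: enter (0,3), '.' pass, move up to (-1,3)
Step 9: at (-1,3) — EXIT via top edge, pos 3
Distinct cells visited: 8 (path length 8)

Answer: 8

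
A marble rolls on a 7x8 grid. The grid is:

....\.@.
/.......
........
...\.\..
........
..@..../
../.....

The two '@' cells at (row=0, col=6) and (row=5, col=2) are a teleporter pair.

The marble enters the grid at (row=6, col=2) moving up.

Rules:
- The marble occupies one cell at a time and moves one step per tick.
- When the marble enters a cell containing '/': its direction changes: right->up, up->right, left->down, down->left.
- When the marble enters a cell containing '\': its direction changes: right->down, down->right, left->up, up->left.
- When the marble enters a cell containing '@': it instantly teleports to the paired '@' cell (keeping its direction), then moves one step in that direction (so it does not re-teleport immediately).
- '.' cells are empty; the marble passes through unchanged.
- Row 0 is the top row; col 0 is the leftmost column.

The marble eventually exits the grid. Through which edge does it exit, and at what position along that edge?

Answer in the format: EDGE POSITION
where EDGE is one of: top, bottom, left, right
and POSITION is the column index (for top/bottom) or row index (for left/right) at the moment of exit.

Answer: right 6

Derivation:
Step 1: enter (6,2), '/' deflects up->right, move right to (6,3)
Step 2: enter (6,3), '.' pass, move right to (6,4)
Step 3: enter (6,4), '.' pass, move right to (6,5)
Step 4: enter (6,5), '.' pass, move right to (6,6)
Step 5: enter (6,6), '.' pass, move right to (6,7)
Step 6: enter (6,7), '.' pass, move right to (6,8)
Step 7: at (6,8) — EXIT via right edge, pos 6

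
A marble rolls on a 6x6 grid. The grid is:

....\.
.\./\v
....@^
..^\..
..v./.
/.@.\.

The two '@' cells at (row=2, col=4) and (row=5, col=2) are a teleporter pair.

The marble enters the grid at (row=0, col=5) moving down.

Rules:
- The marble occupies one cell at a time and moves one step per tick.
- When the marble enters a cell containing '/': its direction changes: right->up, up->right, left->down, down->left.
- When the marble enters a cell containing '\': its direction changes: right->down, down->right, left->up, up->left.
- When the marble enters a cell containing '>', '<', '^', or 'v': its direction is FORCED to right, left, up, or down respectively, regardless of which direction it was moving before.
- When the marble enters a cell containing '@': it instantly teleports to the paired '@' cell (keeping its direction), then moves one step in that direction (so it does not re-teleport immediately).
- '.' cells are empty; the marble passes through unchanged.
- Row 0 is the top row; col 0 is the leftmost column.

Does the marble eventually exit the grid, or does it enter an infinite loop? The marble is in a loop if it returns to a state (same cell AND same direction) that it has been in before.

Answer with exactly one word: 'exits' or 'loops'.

Step 1: enter (0,5), '.' pass, move down to (1,5)
Step 2: enter (1,5), 'v' forces down->down, move down to (2,5)
Step 3: enter (2,5), '^' forces down->up, move up to (1,5)
Step 4: enter (1,5), 'v' forces up->down, move down to (2,5)
Step 5: at (2,5) dir=down — LOOP DETECTED (seen before)

Answer: loops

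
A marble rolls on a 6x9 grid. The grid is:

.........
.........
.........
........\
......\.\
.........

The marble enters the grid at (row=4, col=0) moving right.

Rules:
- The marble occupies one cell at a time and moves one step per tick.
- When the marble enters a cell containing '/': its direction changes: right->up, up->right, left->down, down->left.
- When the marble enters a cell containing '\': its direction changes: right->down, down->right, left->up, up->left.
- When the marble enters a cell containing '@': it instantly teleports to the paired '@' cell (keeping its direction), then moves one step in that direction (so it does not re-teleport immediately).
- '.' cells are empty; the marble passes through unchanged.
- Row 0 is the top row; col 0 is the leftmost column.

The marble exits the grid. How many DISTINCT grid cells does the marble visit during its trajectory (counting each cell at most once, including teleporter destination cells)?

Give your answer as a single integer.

Step 1: enter (4,0), '.' pass, move right to (4,1)
Step 2: enter (4,1), '.' pass, move right to (4,2)
Step 3: enter (4,2), '.' pass, move right to (4,3)
Step 4: enter (4,3), '.' pass, move right to (4,4)
Step 5: enter (4,4), '.' pass, move right to (4,5)
Step 6: enter (4,5), '.' pass, move right to (4,6)
Step 7: enter (4,6), '\' deflects right->down, move down to (5,6)
Step 8: enter (5,6), '.' pass, move down to (6,6)
Step 9: at (6,6) — EXIT via bottom edge, pos 6
Distinct cells visited: 8 (path length 8)

Answer: 8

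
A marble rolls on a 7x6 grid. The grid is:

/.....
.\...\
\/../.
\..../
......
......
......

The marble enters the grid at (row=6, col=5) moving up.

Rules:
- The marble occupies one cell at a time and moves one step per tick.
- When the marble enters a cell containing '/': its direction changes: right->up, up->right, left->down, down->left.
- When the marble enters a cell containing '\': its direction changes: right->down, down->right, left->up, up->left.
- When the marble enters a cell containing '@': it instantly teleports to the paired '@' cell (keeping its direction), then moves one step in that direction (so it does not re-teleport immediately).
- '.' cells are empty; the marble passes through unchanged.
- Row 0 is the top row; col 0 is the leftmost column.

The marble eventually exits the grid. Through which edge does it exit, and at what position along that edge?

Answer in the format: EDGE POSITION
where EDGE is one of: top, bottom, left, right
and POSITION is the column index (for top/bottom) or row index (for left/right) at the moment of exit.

Answer: right 3

Derivation:
Step 1: enter (6,5), '.' pass, move up to (5,5)
Step 2: enter (5,5), '.' pass, move up to (4,5)
Step 3: enter (4,5), '.' pass, move up to (3,5)
Step 4: enter (3,5), '/' deflects up->right, move right to (3,6)
Step 5: at (3,6) — EXIT via right edge, pos 3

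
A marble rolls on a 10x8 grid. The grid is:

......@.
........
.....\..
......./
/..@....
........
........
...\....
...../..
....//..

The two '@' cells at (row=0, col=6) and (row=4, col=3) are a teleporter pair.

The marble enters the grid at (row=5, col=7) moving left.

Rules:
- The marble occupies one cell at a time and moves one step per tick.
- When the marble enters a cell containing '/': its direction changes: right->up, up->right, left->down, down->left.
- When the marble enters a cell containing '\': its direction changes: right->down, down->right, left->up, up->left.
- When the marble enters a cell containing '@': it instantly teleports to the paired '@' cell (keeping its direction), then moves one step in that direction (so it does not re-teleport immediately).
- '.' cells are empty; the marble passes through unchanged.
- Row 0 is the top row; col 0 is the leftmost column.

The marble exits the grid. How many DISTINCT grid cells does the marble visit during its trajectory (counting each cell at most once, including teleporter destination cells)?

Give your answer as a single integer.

Step 1: enter (5,7), '.' pass, move left to (5,6)
Step 2: enter (5,6), '.' pass, move left to (5,5)
Step 3: enter (5,5), '.' pass, move left to (5,4)
Step 4: enter (5,4), '.' pass, move left to (5,3)
Step 5: enter (5,3), '.' pass, move left to (5,2)
Step 6: enter (5,2), '.' pass, move left to (5,1)
Step 7: enter (5,1), '.' pass, move left to (5,0)
Step 8: enter (5,0), '.' pass, move left to (5,-1)
Step 9: at (5,-1) — EXIT via left edge, pos 5
Distinct cells visited: 8 (path length 8)

Answer: 8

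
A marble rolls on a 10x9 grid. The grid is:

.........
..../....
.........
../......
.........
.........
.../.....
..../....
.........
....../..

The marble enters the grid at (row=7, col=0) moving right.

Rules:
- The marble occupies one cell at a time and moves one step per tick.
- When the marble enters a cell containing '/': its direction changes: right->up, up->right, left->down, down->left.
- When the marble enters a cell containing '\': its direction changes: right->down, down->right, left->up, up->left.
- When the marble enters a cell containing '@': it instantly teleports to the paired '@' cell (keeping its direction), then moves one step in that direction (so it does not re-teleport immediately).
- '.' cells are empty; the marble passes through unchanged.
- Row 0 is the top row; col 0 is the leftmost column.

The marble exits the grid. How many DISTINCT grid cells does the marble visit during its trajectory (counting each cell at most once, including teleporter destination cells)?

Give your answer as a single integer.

Answer: 15

Derivation:
Step 1: enter (7,0), '.' pass, move right to (7,1)
Step 2: enter (7,1), '.' pass, move right to (7,2)
Step 3: enter (7,2), '.' pass, move right to (7,3)
Step 4: enter (7,3), '.' pass, move right to (7,4)
Step 5: enter (7,4), '/' deflects right->up, move up to (6,4)
Step 6: enter (6,4), '.' pass, move up to (5,4)
Step 7: enter (5,4), '.' pass, move up to (4,4)
Step 8: enter (4,4), '.' pass, move up to (3,4)
Step 9: enter (3,4), '.' pass, move up to (2,4)
Step 10: enter (2,4), '.' pass, move up to (1,4)
Step 11: enter (1,4), '/' deflects up->right, move right to (1,5)
Step 12: enter (1,5), '.' pass, move right to (1,6)
Step 13: enter (1,6), '.' pass, move right to (1,7)
Step 14: enter (1,7), '.' pass, move right to (1,8)
Step 15: enter (1,8), '.' pass, move right to (1,9)
Step 16: at (1,9) — EXIT via right edge, pos 1
Distinct cells visited: 15 (path length 15)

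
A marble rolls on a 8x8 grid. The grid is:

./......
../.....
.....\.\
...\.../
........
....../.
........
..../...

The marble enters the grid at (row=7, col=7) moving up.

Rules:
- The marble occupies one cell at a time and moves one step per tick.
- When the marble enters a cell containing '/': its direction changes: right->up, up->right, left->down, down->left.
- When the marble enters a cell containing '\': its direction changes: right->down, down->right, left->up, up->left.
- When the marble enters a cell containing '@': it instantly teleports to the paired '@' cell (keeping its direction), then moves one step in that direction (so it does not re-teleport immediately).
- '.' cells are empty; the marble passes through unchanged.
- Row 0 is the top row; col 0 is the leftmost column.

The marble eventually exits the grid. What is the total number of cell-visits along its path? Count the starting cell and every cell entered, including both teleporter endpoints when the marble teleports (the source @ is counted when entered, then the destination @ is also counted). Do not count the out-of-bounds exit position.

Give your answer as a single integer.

Step 1: enter (7,7), '.' pass, move up to (6,7)
Step 2: enter (6,7), '.' pass, move up to (5,7)
Step 3: enter (5,7), '.' pass, move up to (4,7)
Step 4: enter (4,7), '.' pass, move up to (3,7)
Step 5: enter (3,7), '/' deflects up->right, move right to (3,8)
Step 6: at (3,8) — EXIT via right edge, pos 3
Path length (cell visits): 5

Answer: 5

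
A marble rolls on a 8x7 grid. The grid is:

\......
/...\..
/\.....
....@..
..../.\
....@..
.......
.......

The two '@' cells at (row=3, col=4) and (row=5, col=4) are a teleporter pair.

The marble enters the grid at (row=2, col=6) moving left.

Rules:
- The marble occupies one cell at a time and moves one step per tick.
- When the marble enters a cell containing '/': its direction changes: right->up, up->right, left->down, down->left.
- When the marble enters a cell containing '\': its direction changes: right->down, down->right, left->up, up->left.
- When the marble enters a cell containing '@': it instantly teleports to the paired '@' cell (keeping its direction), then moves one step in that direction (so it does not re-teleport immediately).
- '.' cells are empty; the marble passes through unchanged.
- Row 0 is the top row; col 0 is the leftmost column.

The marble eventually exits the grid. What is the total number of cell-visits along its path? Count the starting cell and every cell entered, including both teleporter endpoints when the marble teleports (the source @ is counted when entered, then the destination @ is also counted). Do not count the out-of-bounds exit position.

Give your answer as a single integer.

Answer: 8

Derivation:
Step 1: enter (2,6), '.' pass, move left to (2,5)
Step 2: enter (2,5), '.' pass, move left to (2,4)
Step 3: enter (2,4), '.' pass, move left to (2,3)
Step 4: enter (2,3), '.' pass, move left to (2,2)
Step 5: enter (2,2), '.' pass, move left to (2,1)
Step 6: enter (2,1), '\' deflects left->up, move up to (1,1)
Step 7: enter (1,1), '.' pass, move up to (0,1)
Step 8: enter (0,1), '.' pass, move up to (-1,1)
Step 9: at (-1,1) — EXIT via top edge, pos 1
Path length (cell visits): 8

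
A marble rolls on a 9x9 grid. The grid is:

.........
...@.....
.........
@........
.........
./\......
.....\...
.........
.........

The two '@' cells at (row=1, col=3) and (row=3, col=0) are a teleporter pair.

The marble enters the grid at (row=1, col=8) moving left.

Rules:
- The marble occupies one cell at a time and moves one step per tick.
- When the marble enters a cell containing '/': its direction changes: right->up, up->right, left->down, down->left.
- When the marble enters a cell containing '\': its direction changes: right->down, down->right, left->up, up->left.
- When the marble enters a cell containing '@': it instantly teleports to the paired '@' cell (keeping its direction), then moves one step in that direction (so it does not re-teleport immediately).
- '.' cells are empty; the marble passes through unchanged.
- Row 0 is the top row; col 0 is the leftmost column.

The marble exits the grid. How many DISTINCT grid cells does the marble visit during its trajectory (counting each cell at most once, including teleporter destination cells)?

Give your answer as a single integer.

Step 1: enter (1,8), '.' pass, move left to (1,7)
Step 2: enter (1,7), '.' pass, move left to (1,6)
Step 3: enter (1,6), '.' pass, move left to (1,5)
Step 4: enter (1,5), '.' pass, move left to (1,4)
Step 5: enter (1,4), '.' pass, move left to (1,3)
Step 6: enter (1,3), '@' teleport (1,3)->(3,0), also enter (3,0), move left to (3,-1)
Step 7: at (3,-1) — EXIT via left edge, pos 3
Distinct cells visited: 7 (path length 7)

Answer: 7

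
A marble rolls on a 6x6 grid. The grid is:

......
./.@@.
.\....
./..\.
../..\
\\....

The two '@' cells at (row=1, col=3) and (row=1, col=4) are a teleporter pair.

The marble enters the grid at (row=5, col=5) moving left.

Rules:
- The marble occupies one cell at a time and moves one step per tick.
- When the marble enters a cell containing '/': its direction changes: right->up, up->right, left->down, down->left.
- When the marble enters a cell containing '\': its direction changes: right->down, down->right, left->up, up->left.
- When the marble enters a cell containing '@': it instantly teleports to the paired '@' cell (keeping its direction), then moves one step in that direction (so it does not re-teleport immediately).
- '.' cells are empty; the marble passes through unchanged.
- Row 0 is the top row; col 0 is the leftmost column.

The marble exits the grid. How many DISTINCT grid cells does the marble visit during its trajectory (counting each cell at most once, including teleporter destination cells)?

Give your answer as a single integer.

Answer: 11

Derivation:
Step 1: enter (5,5), '.' pass, move left to (5,4)
Step 2: enter (5,4), '.' pass, move left to (5,3)
Step 3: enter (5,3), '.' pass, move left to (5,2)
Step 4: enter (5,2), '.' pass, move left to (5,1)
Step 5: enter (5,1), '\' deflects left->up, move up to (4,1)
Step 6: enter (4,1), '.' pass, move up to (3,1)
Step 7: enter (3,1), '/' deflects up->right, move right to (3,2)
Step 8: enter (3,2), '.' pass, move right to (3,3)
Step 9: enter (3,3), '.' pass, move right to (3,4)
Step 10: enter (3,4), '\' deflects right->down, move down to (4,4)
Step 11: enter (4,4), '.' pass, move down to (5,4)
Step 12: enter (5,4), '.' pass, move down to (6,4)
Step 13: at (6,4) — EXIT via bottom edge, pos 4
Distinct cells visited: 11 (path length 12)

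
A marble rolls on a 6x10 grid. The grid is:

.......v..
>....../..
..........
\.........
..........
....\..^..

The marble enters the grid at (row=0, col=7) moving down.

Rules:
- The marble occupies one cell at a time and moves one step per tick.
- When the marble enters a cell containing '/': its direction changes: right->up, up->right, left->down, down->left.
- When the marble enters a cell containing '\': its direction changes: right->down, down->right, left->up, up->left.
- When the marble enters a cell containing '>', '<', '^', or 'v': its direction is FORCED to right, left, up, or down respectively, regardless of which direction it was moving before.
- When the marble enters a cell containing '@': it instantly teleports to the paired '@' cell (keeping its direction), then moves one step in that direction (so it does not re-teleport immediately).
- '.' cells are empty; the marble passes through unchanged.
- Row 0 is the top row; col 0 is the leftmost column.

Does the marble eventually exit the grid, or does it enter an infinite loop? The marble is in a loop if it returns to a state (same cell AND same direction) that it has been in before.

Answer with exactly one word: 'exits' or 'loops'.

Step 1: enter (0,7), 'v' forces down->down, move down to (1,7)
Step 2: enter (1,7), '/' deflects down->left, move left to (1,6)
Step 3: enter (1,6), '.' pass, move left to (1,5)
Step 4: enter (1,5), '.' pass, move left to (1,4)
Step 5: enter (1,4), '.' pass, move left to (1,3)
Step 6: enter (1,3), '.' pass, move left to (1,2)
Step 7: enter (1,2), '.' pass, move left to (1,1)
Step 8: enter (1,1), '.' pass, move left to (1,0)
Step 9: enter (1,0), '>' forces left->right, move right to (1,1)
Step 10: enter (1,1), '.' pass, move right to (1,2)
Step 11: enter (1,2), '.' pass, move right to (1,3)
Step 12: enter (1,3), '.' pass, move right to (1,4)
Step 13: enter (1,4), '.' pass, move right to (1,5)
Step 14: enter (1,5), '.' pass, move right to (1,6)
Step 15: enter (1,6), '.' pass, move right to (1,7)
Step 16: enter (1,7), '/' deflects right->up, move up to (0,7)
Step 17: enter (0,7), 'v' forces up->down, move down to (1,7)
Step 18: at (1,7) dir=down — LOOP DETECTED (seen before)

Answer: loops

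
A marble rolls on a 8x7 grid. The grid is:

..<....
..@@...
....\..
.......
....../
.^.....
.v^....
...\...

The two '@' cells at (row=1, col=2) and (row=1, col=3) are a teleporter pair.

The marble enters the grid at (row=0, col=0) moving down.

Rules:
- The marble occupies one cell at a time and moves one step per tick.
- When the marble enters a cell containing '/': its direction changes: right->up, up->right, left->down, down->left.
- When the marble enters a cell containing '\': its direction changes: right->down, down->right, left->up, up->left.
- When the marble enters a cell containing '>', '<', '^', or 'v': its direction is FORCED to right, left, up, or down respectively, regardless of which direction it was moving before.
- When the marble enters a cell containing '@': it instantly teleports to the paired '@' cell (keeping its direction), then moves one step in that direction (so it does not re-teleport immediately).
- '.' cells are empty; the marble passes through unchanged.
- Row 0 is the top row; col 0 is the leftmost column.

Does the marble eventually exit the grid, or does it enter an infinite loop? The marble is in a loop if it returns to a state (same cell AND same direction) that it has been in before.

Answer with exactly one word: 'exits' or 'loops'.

Step 1: enter (0,0), '.' pass, move down to (1,0)
Step 2: enter (1,0), '.' pass, move down to (2,0)
Step 3: enter (2,0), '.' pass, move down to (3,0)
Step 4: enter (3,0), '.' pass, move down to (4,0)
Step 5: enter (4,0), '.' pass, move down to (5,0)
Step 6: enter (5,0), '.' pass, move down to (6,0)
Step 7: enter (6,0), '.' pass, move down to (7,0)
Step 8: enter (7,0), '.' pass, move down to (8,0)
Step 9: at (8,0) — EXIT via bottom edge, pos 0

Answer: exits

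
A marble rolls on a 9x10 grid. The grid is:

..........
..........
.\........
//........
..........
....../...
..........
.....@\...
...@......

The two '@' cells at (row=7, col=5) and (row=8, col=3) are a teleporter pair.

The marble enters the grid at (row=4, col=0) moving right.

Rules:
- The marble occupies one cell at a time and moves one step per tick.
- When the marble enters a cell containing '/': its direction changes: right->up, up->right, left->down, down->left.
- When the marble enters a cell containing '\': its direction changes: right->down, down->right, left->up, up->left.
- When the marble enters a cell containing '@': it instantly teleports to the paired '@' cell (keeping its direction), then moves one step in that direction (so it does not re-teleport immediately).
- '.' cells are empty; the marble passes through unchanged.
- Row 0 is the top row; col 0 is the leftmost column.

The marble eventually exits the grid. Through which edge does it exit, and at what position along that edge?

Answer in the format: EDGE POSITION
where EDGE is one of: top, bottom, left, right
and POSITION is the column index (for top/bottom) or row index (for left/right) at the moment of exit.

Answer: right 4

Derivation:
Step 1: enter (4,0), '.' pass, move right to (4,1)
Step 2: enter (4,1), '.' pass, move right to (4,2)
Step 3: enter (4,2), '.' pass, move right to (4,3)
Step 4: enter (4,3), '.' pass, move right to (4,4)
Step 5: enter (4,4), '.' pass, move right to (4,5)
Step 6: enter (4,5), '.' pass, move right to (4,6)
Step 7: enter (4,6), '.' pass, move right to (4,7)
Step 8: enter (4,7), '.' pass, move right to (4,8)
Step 9: enter (4,8), '.' pass, move right to (4,9)
Step 10: enter (4,9), '.' pass, move right to (4,10)
Step 11: at (4,10) — EXIT via right edge, pos 4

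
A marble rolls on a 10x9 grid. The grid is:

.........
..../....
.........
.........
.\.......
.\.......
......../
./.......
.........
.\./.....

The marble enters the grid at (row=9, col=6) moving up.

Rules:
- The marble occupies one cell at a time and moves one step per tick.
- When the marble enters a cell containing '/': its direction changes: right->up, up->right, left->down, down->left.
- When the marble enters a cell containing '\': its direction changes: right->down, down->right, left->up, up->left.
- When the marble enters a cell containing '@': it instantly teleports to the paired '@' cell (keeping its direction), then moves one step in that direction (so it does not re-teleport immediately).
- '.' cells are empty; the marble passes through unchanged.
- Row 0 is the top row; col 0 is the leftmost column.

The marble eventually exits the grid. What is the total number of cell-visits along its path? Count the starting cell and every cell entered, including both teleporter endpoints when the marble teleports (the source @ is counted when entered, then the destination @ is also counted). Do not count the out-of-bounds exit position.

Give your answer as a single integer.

Step 1: enter (9,6), '.' pass, move up to (8,6)
Step 2: enter (8,6), '.' pass, move up to (7,6)
Step 3: enter (7,6), '.' pass, move up to (6,6)
Step 4: enter (6,6), '.' pass, move up to (5,6)
Step 5: enter (5,6), '.' pass, move up to (4,6)
Step 6: enter (4,6), '.' pass, move up to (3,6)
Step 7: enter (3,6), '.' pass, move up to (2,6)
Step 8: enter (2,6), '.' pass, move up to (1,6)
Step 9: enter (1,6), '.' pass, move up to (0,6)
Step 10: enter (0,6), '.' pass, move up to (-1,6)
Step 11: at (-1,6) — EXIT via top edge, pos 6
Path length (cell visits): 10

Answer: 10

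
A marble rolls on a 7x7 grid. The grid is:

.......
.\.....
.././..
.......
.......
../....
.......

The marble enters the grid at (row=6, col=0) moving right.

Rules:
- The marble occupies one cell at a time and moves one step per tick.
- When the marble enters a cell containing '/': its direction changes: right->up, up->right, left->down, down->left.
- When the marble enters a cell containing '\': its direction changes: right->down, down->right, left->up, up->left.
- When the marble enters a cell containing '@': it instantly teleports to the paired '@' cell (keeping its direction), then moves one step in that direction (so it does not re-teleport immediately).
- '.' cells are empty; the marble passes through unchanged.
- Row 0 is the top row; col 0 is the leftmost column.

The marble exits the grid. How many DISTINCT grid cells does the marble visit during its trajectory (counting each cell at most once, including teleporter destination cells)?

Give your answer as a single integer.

Answer: 7

Derivation:
Step 1: enter (6,0), '.' pass, move right to (6,1)
Step 2: enter (6,1), '.' pass, move right to (6,2)
Step 3: enter (6,2), '.' pass, move right to (6,3)
Step 4: enter (6,3), '.' pass, move right to (6,4)
Step 5: enter (6,4), '.' pass, move right to (6,5)
Step 6: enter (6,5), '.' pass, move right to (6,6)
Step 7: enter (6,6), '.' pass, move right to (6,7)
Step 8: at (6,7) — EXIT via right edge, pos 6
Distinct cells visited: 7 (path length 7)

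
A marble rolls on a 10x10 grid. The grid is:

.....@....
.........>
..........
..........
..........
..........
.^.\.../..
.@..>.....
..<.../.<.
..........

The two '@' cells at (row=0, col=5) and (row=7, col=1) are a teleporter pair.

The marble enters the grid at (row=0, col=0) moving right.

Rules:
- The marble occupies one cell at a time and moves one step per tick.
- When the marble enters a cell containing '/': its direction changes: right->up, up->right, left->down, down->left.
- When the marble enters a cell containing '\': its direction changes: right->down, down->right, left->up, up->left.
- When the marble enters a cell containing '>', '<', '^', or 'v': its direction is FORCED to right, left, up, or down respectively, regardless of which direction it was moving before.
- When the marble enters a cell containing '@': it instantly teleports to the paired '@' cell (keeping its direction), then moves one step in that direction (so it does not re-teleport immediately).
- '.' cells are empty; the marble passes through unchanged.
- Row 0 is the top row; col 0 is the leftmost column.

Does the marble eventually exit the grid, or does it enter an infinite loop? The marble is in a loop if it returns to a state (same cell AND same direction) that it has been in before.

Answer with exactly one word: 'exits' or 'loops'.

Step 1: enter (0,0), '.' pass, move right to (0,1)
Step 2: enter (0,1), '.' pass, move right to (0,2)
Step 3: enter (0,2), '.' pass, move right to (0,3)
Step 4: enter (0,3), '.' pass, move right to (0,4)
Step 5: enter (0,4), '.' pass, move right to (0,5)
Step 6: enter (0,5), '@' teleport (0,5)->(7,1), also enter (7,1), move right to (7,2)
Step 7: enter (7,2), '.' pass, move right to (7,3)
Step 8: enter (7,3), '.' pass, move right to (7,4)
Step 9: enter (7,4), '>' forces right->right, move right to (7,5)
Step 10: enter (7,5), '.' pass, move right to (7,6)
Step 11: enter (7,6), '.' pass, move right to (7,7)
Step 12: enter (7,7), '.' pass, move right to (7,8)
Step 13: enter (7,8), '.' pass, move right to (7,9)
Step 14: enter (7,9), '.' pass, move right to (7,10)
Step 15: at (7,10) — EXIT via right edge, pos 7

Answer: exits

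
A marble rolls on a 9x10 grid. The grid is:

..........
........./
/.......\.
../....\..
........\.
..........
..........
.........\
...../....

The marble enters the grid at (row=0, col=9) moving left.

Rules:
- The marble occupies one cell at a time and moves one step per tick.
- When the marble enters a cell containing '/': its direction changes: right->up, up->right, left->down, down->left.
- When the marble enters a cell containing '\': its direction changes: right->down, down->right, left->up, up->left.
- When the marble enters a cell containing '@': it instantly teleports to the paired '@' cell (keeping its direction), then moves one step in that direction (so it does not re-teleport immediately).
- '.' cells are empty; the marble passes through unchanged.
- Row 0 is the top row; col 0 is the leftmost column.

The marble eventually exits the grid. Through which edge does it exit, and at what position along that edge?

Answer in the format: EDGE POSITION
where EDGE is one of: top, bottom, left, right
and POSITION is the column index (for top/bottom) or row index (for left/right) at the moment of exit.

Answer: left 0

Derivation:
Step 1: enter (0,9), '.' pass, move left to (0,8)
Step 2: enter (0,8), '.' pass, move left to (0,7)
Step 3: enter (0,7), '.' pass, move left to (0,6)
Step 4: enter (0,6), '.' pass, move left to (0,5)
Step 5: enter (0,5), '.' pass, move left to (0,4)
Step 6: enter (0,4), '.' pass, move left to (0,3)
Step 7: enter (0,3), '.' pass, move left to (0,2)
Step 8: enter (0,2), '.' pass, move left to (0,1)
Step 9: enter (0,1), '.' pass, move left to (0,0)
Step 10: enter (0,0), '.' pass, move left to (0,-1)
Step 11: at (0,-1) — EXIT via left edge, pos 0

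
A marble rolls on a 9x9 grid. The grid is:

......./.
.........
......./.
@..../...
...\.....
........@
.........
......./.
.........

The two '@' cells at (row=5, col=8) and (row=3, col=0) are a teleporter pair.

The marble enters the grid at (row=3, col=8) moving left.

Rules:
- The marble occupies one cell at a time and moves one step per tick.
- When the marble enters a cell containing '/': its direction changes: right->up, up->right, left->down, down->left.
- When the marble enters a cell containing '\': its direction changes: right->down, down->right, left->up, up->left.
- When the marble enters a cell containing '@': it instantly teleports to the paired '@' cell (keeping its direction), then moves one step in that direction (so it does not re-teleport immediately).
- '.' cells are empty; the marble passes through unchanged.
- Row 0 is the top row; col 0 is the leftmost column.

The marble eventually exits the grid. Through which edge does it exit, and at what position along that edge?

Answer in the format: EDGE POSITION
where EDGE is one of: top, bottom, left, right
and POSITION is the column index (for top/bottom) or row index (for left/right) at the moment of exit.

Answer: bottom 5

Derivation:
Step 1: enter (3,8), '.' pass, move left to (3,7)
Step 2: enter (3,7), '.' pass, move left to (3,6)
Step 3: enter (3,6), '.' pass, move left to (3,5)
Step 4: enter (3,5), '/' deflects left->down, move down to (4,5)
Step 5: enter (4,5), '.' pass, move down to (5,5)
Step 6: enter (5,5), '.' pass, move down to (6,5)
Step 7: enter (6,5), '.' pass, move down to (7,5)
Step 8: enter (7,5), '.' pass, move down to (8,5)
Step 9: enter (8,5), '.' pass, move down to (9,5)
Step 10: at (9,5) — EXIT via bottom edge, pos 5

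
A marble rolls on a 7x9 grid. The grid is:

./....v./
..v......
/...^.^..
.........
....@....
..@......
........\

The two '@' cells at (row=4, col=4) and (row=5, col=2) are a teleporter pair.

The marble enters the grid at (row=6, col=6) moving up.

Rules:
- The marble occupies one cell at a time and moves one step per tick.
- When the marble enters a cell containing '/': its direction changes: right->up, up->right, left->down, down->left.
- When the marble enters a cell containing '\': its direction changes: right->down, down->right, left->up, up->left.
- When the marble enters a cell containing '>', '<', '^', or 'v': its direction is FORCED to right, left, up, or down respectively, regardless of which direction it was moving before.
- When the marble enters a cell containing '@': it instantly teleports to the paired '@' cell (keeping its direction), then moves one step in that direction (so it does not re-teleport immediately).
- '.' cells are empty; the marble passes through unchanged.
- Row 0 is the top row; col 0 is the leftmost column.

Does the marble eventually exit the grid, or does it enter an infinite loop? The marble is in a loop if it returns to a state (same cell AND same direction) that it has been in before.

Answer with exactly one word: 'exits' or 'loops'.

Step 1: enter (6,6), '.' pass, move up to (5,6)
Step 2: enter (5,6), '.' pass, move up to (4,6)
Step 3: enter (4,6), '.' pass, move up to (3,6)
Step 4: enter (3,6), '.' pass, move up to (2,6)
Step 5: enter (2,6), '^' forces up->up, move up to (1,6)
Step 6: enter (1,6), '.' pass, move up to (0,6)
Step 7: enter (0,6), 'v' forces up->down, move down to (1,6)
Step 8: enter (1,6), '.' pass, move down to (2,6)
Step 9: enter (2,6), '^' forces down->up, move up to (1,6)
Step 10: at (1,6) dir=up — LOOP DETECTED (seen before)

Answer: loops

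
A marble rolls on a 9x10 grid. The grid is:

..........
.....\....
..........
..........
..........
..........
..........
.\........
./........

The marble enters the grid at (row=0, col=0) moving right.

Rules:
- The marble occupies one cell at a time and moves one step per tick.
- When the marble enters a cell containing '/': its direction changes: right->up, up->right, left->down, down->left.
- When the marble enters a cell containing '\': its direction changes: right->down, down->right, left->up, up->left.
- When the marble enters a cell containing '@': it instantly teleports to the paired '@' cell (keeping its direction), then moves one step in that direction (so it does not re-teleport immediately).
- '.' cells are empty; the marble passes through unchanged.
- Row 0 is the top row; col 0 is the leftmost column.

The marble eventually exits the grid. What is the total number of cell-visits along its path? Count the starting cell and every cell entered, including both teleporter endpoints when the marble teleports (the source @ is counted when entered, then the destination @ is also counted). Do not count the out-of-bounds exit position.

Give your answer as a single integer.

Answer: 10

Derivation:
Step 1: enter (0,0), '.' pass, move right to (0,1)
Step 2: enter (0,1), '.' pass, move right to (0,2)
Step 3: enter (0,2), '.' pass, move right to (0,3)
Step 4: enter (0,3), '.' pass, move right to (0,4)
Step 5: enter (0,4), '.' pass, move right to (0,5)
Step 6: enter (0,5), '.' pass, move right to (0,6)
Step 7: enter (0,6), '.' pass, move right to (0,7)
Step 8: enter (0,7), '.' pass, move right to (0,8)
Step 9: enter (0,8), '.' pass, move right to (0,9)
Step 10: enter (0,9), '.' pass, move right to (0,10)
Step 11: at (0,10) — EXIT via right edge, pos 0
Path length (cell visits): 10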